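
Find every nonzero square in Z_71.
QRs mod 71: {1, 2, 3, 4, 5, 6, 8, 9, 10, 12, 15, 16, 18, 19, 20, 24, 25, 27, 29, 30, 32, 36, 37, 38, 40, 43, 45, 48, 49, 50, 54, 57, 58, 60, 64}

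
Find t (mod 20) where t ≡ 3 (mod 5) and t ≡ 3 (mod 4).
M = 5 × 4 = 20. M₁ = 4, y₁ ≡ 4 (mod 5). M₂ = 5, y₂ ≡ 1 (mod 4). t = 3×4×4 + 3×5×1 ≡ 3 (mod 20)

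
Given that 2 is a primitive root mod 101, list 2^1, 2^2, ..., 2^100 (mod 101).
g^1, g^2, ..., g^{100} mod 101: {2, 4, 8, 16, 32, 64, 27, 54, 7, 14, 28, 56, 11, 22, 44, 88, 75, 49, 98, 95, 89, 77, 53, 5, 10, 20, 40, 80, 59, 17, 34, 68, 35, 70, 39, 78, 55, 9, 18, 36, 72, 43, 86, 71, 41, 82, 63, 25, 50, 100, 99, 97, 93, 85, 69, 37, 74, 47, 94, 87, 73, 45, 90, 79, 57, 13, 26, 52, 3, 6, 12, 24, 48, 96, 91, 81, 61, 21, 42, 84, 67, 33, 66, 31, 62, 23, 46, 92, 83, 65, 29, 58, 15, 30, 60, 19, 38, 76, 51, 1}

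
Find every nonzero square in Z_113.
QRs mod 113: {1, 2, 4, 7, 8, 9, 11, 13, 14, 15, 16, 18, 22, 25, 26, 28, 30, 31, 32, 36, 41, 44, 49, 50, 51, 52, 53, 56, 57, 60, 61, 62, 63, 64, 69, 72, 77, 81, 82, 83, 85, 87, 88, 91, 95, 97, 98, 99, 100, 102, 104, 105, 106, 109, 111, 112}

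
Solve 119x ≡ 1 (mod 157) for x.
119^(-1) ≡ 95 (mod 157). Verification: 119 × 95 = 11305 ≡ 1 (mod 157)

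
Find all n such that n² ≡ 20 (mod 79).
The square roots of 20 mod 79 are 40 and 39. Verify: 40² = 1600 ≡ 20 (mod 79)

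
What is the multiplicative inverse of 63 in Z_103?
18

Using Extended Euclidean Algorithm:
gcd(63, 103) = 1
Bezout coefficients: 63 × 18 + 103 × -11 = 1
So 63 × 18 ≡ 1 (mod 103)
The inverse is 18 mod 103 = 18
Verification: 63 × 18 = 1134 = 11 × 103 + 1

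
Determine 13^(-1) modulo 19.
13^(-1) ≡ 3 (mod 19). Verification: 13 × 3 = 39 ≡ 1 (mod 19)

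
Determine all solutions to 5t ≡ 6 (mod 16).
14

Since gcd(5, 16) = 1 divides 6, a solution exists.
Multiply both sides by the inverse of 5 mod 16:
  5^(-1) mod 16 = 13
  x ≡ 13 × 6 ≡ 78 ≡ 14 (mod 16)
Verification: 5 × 14 = 70 = 4 × 16 + 6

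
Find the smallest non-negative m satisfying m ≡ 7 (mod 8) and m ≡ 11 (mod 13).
M = 8 × 13 = 104. M₁ = 13, y₁ ≡ 5 (mod 8). M₂ = 8, y₂ ≡ 5 (mod 13). m = 7×13×5 + 11×8×5 ≡ 63 (mod 104)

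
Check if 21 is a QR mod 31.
By Euler's criterion: 21^{15} ≡ 30 (mod 31). Since this equals -1 (≡ 30), 21 is not a QR.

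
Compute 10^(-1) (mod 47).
10^(-1) ≡ 33 (mod 47). Verification: 10 × 33 = 330 ≡ 1 (mod 47)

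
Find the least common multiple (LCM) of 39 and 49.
1911

First find GCD(39, 49) using the Euclidean algorithm:
39 = 0 × 49 + 39
49 = 1 × 39 + 10
39 = 3 × 10 + 9
10 = 1 × 9 + 1
9 = 9 × 1 + 0
GCD(39, 49) = 1

LCM formula: LCM(a, b) = (a × b) / GCD(a, b)
LCM(39, 49) = (39 × 49) / 1
LCM(39, 49) = 1911 / 1
LCM(39, 49) = 1911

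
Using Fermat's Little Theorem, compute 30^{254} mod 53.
52

By Fermat's Little Theorem, a^(p-1) ≡ 1 (mod p) for prime p and gcd(a, p) = 1
Here p = 53, so 30^52 ≡ 1 (mod 53)
We can reduce the exponent: 254 mod 52 = 46
So 30^254 ≡ 30^46 (mod 53)
Computing: 30^46 mod 53 = 52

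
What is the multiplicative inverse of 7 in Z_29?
7^(-1) ≡ 25 (mod 29). Verification: 7 × 25 = 175 ≡ 1 (mod 29)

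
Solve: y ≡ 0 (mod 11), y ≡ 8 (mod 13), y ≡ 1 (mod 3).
M = 11 × 13 × 3 = 429. M₁ = 39, y₁ ≡ 2 (mod 11). M₂ = 33, y₂ ≡ 2 (mod 13). M₃ = 143, y₃ ≡ 2 (mod 3). y = 0×39×2 + 8×33×2 + 1×143×2 ≡ 385 (mod 429)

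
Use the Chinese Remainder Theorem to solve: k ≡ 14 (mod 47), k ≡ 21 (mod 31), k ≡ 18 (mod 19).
21070

Using the Chinese Remainder Theorem:
M = product of moduli = 27683
For equation 1: M_1 = 589, 589 ≡ 25 (mod 47), inverse of 589 mod 47 is 32 (check: 25 × 32 = 800 ≡ 1 (mod 47))
For equation 2: M_2 = 893, 893 ≡ 25 (mod 31), inverse of 893 mod 31 is 5 (check: 25 × 5 = 125 ≡ 1 (mod 31))
For equation 3: M_3 = 1457, 1457 ≡ 13 (mod 19), inverse of 1457 mod 19 is 3 (check: 13 × 3 = 39 ≡ 1 (mod 19))
Combine: k ≡ Σ r_i×M_i×(M_i⁻¹ mod m_i) = 14×589×32 + 21×893×5 + 18×1457×3 = 263872 + 93765 + 78678 = 436315
436315 mod 27683 = 21070
k ≡ 21070 (mod 27683)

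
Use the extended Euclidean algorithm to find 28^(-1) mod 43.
Extended GCD: 28(20) + 43(-13) = 1. So 28^(-1) ≡ 20 ≡ 20 (mod 43). Verify: 28 × 20 = 560 ≡ 1 (mod 43)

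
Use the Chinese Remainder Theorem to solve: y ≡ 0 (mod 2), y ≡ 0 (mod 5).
M = 2 × 5 = 10. M₁ = 5, y₁ ≡ 1 (mod 2). M₂ = 2, y₂ ≡ 3 (mod 5). y = 0×5×1 + 0×2×3 ≡ 0 (mod 10)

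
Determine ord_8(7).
Powers of 7 mod 8: 7^1≡7, 7^2≡1. Order = 2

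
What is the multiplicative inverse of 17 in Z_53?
17^(-1) ≡ 25 (mod 53). Verification: 17 × 25 = 425 ≡ 1 (mod 53)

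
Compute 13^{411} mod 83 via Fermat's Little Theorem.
13

By Fermat's Little Theorem, a^(p-1) ≡ 1 (mod p) for prime p and gcd(a, p) = 1
Here p = 83, so 13^82 ≡ 1 (mod 83)
We can reduce the exponent: 411 mod 82 = 1
So 13^411 ≡ 13^1 (mod 83)
Computing: 13^1 mod 83 = 13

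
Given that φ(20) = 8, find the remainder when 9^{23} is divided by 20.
By Euler: 9^{8} ≡ 1 (mod 20) since gcd(9, 20) = 1. 23 = 2×8 + 7. So 9^{23} ≡ 9^{7} ≡ 9 (mod 20)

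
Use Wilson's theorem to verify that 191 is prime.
(190)! mod 191 = 190. Since this equals -1 (mod 191), Wilson confirms 191 is prime.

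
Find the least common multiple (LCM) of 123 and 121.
14883

First find GCD(123, 121) using the Euclidean algorithm:
123 = 1 × 121 + 2
121 = 60 × 2 + 1
2 = 2 × 1 + 0
GCD(123, 121) = 1

LCM formula: LCM(a, b) = (a × b) / GCD(a, b)
LCM(123, 121) = (123 × 121) / 1
LCM(123, 121) = 14883 / 1
LCM(123, 121) = 14883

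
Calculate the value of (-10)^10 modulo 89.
(-10) ≡ 79 (mod 89). 10 = 8 + 2 (binary 1010). Repeated squaring mod 89: 79^1 ≡ 79; 79^2 ≡ 79² = 6241 ≡ 11; 79^4 ≡ 11² = 121 ≡ 32; 79^8 ≡ 32² = 1024 ≡ 45. Multiply: (-10)^10 ≡ 79^8 × 79^2 ≡ 45 × 11 (mod 89): 45 × 11 = 495 ≡ 50. So (-10)^10 ≡ 50 (mod 89).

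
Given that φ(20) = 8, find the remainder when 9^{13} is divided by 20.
By Euler: 9^{8} ≡ 1 (mod 20) since gcd(9, 20) = 1. 13 = 1×8 + 5. So 9^{13} ≡ 9^{5} ≡ 9 (mod 20)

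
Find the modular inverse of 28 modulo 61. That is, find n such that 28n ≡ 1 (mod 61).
24

Using Extended Euclidean Algorithm:
gcd(28, 61) = 1
Bezout coefficients: 28 × 24 + 61 × -11 = 1
So 28 × 24 ≡ 1 (mod 61)
The inverse is 24 mod 61 = 24
Verification: 28 × 24 = 672 = 11 × 61 + 1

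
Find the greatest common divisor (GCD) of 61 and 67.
1

Using the Euclidean algorithm:
61 = 0 × 67 + 61
67 = 1 × 61 + 6
61 = 10 × 6 + 1
6 = 6 × 1 + 0

GCD(61, 67) = 1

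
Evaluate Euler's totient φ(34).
16

Prime factorization: 34 = 2 × 17
Using the formula φ(n) = n × Π(1 - 1/p) for each prime factor p:
φ(34) = 34 × (1 - 1/2) × (1 - 1/17)
φ(34) = 16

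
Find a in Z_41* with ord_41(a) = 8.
3 has order 8 mod 41 since 3^{8} ≡ 1 (mod 41) and no smaller power works.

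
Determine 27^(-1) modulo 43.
27^(-1) ≡ 8 (mod 43). Verification: 27 × 8 = 216 ≡ 1 (mod 43)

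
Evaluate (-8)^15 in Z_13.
Using Fermat: (-8)^{12} ≡ 1 (mod 13). 15 ≡ 3 (mod 12). So (-8)^{15} ≡ (-8)^{3} ≡ 8 (mod 13)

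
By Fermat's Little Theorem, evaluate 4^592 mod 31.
By Fermat: 4^{30} ≡ 1 (mod 31). 592 ≡ 22 (mod 30). So 4^{592} ≡ 4^{22} ≡ 16 (mod 31)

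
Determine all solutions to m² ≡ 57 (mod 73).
The square roots of 57 mod 73 are 38 and 35. Verify: 38² = 1444 ≡ 57 (mod 73)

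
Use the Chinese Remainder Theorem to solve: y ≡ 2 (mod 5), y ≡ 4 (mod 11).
M = 5 × 11 = 55. M₁ = 11, y₁ ≡ 1 (mod 5). M₂ = 5, y₂ ≡ 9 (mod 11). y = 2×11×1 + 4×5×9 ≡ 37 (mod 55)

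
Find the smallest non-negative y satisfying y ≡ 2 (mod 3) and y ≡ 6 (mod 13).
M = 3 × 13 = 39. M₁ = 13, y₁ ≡ 1 (mod 3). M₂ = 3, y₂ ≡ 9 (mod 13). y = 2×13×1 + 6×3×9 ≡ 32 (mod 39)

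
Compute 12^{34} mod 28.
16

Using successive squaring:
Binary expansion of 34: 100010
Powers of 12 mod 28 (each is the square of the previous):
  12^1 ≡ 12 (mod 28)
  12^2 ≡ 12² = 144 ≡ 4 (mod 28)
  12^4 ≡ 4² = 16 ≡ 16 (mod 28)
  12^8 ≡ 16² = 256 ≡ 4 (mod 28)
  12^16 ≡ 4² = 16 ≡ 16 (mod 28)
  12^32 ≡ 16² = 256 ≡ 4 (mod 28)
34 = 32 + 2, so 12^34 = 12^32 × 12^2 ≡ 4 × 4 (mod 28)
Multiplying step by step:
  4 × 4 = 16 ≡ 16 (mod 28)
Result: 12^34 ≡ 16 (mod 28)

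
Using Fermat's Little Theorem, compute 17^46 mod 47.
By Fermat's Little Theorem, 17^{46} ≡ 1 (mod 47) since 47 is prime and gcd(17, 47) = 1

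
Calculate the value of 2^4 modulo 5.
4 = 4 (binary 100). Repeated squaring mod 5: 2^1 ≡ 2; 2^2 ≡ 2² = 4 ≡ 4; 2^4 ≡ 4² = 16 ≡ 1. So 2^4 ≡ 1 (mod 5).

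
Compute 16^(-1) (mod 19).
16^(-1) ≡ 6 (mod 19). Verification: 16 × 6 = 96 ≡ 1 (mod 19)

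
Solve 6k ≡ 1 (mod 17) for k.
6^(-1) ≡ 3 (mod 17). Verification: 6 × 3 = 18 ≡ 1 (mod 17)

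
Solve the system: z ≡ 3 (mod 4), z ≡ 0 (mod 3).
M = 4 × 3 = 12. M₁ = 3, y₁ ≡ 3 (mod 4). M₂ = 4, y₂ ≡ 1 (mod 3). z = 3×3×3 + 0×4×1 ≡ 3 (mod 12)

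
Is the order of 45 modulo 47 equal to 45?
No, the actual order is 46, not 45.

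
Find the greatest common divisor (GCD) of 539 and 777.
7

Using the Euclidean algorithm:
539 = 0 × 777 + 539
777 = 1 × 539 + 238
539 = 2 × 238 + 63
238 = 3 × 63 + 49
63 = 1 × 49 + 14
49 = 3 × 14 + 7
14 = 2 × 7 + 0

GCD(539, 777) = 7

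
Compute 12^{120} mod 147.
78

Using successive squaring:
Binary expansion of 120: 1111000
Powers of 12 mod 147 (each is the square of the previous):
  12^1 ≡ 12 (mod 147)
  12^2 ≡ 12² = 144 ≡ 144 (mod 147)
  12^4 ≡ 144² = 20736 ≡ 9 (mod 147)
  12^8 ≡ 9² = 81 ≡ 81 (mod 147)
  12^16 ≡ 81² = 6561 ≡ 93 (mod 147)
  12^32 ≡ 93² = 8649 ≡ 123 (mod 147)
  12^64 ≡ 123² = 15129 ≡ 135 (mod 147)
120 = 64 + 32 + 16 + 8, so 12^120 = 12^64 × 12^32 × 12^16 × 12^8 ≡ 135 × 123 × 93 × 81 (mod 147)
Multiplying step by step:
  135 × 123 = 16605 ≡ 141 (mod 147)
  141 × 93 = 13113 ≡ 30 (mod 147)
  30 × 81 = 2430 ≡ 78 (mod 147)
Result: 12^120 ≡ 78 (mod 147)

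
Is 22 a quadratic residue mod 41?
By Euler's criterion: 22^{20} ≡ 40 (mod 41). Since this equals -1 (≡ 40), 22 is not a QR.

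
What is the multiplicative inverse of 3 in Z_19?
3^(-1) ≡ 13 (mod 19). Verification: 3 × 13 = 39 ≡ 1 (mod 19)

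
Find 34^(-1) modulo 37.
12

Using Extended Euclidean Algorithm:
gcd(34, 37) = 1
Bezout coefficients: 34 × 12 + 37 × -11 = 1
So 34 × 12 ≡ 1 (mod 37)
The inverse is 12 mod 37 = 12
Verification: 34 × 12 = 408 = 11 × 37 + 1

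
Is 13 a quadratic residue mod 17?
By Euler's criterion: 13^{8} ≡ 1 (mod 17). Since this equals 1, 13 is a QR.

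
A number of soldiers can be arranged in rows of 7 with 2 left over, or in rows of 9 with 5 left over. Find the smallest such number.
M = 7 × 9 = 63. M₁ = 9, y₁ ≡ 4 (mod 7). M₂ = 7, y₂ ≡ 4 (mod 9). t = 2×9×4 + 5×7×4 ≡ 23 (mod 63). The smallest positive such number is 23.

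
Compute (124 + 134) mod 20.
18

(124 + 134) = 258
258 mod 20 = 18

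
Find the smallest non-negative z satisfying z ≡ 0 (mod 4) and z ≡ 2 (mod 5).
M = 4 × 5 = 20. M₁ = 5, y₁ ≡ 1 (mod 4). M₂ = 4, y₂ ≡ 4 (mod 5). z = 0×5×1 + 2×4×4 ≡ 12 (mod 20)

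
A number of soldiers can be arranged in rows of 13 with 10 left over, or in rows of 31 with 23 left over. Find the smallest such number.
M = 13 × 31 = 403. M₁ = 31, y₁ ≡ 8 (mod 13). M₂ = 13, y₂ ≡ 12 (mod 31). z = 10×31×8 + 23×13×12 ≡ 23 (mod 403). The smallest positive such number is 23.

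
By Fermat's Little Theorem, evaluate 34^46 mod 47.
By Fermat's Little Theorem, 34^{46} ≡ 1 (mod 47) since 47 is prime and gcd(34, 47) = 1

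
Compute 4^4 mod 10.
4 = 4 (binary 100). Repeated squaring mod 10: 4^1 ≡ 4; 4^2 ≡ 4² = 16 ≡ 6; 4^4 ≡ 6² = 36 ≡ 6. So 4^4 ≡ 6 (mod 10).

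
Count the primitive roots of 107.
52

The number of primitive roots modulo p is φ(p-1) = φ(106)
φ(106) = 52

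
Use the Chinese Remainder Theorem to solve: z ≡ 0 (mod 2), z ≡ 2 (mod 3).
M = 2 × 3 = 6. M₁ = 3, y₁ ≡ 1 (mod 2). M₂ = 2, y₂ ≡ 2 (mod 3). z = 0×3×1 + 2×2×2 ≡ 2 (mod 6)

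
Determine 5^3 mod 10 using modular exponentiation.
3 = 2 + 1 (binary 11). Repeated squaring mod 10: 5^1 ≡ 5; 5^2 ≡ 5² = 25 ≡ 5. Multiply: 5^3 = 5^2 × 5^1 ≡ 5 × 5 (mod 10): 5 × 5 = 25 ≡ 5. So 5^3 ≡ 5 (mod 10).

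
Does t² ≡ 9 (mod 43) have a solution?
By Euler's criterion: 9^{21} ≡ 1 (mod 43). Since this equals 1, 9 is a QR.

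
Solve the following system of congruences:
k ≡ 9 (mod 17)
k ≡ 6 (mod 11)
94

Using the Chinese Remainder Theorem:
M = product of moduli = 187
For equation 1: M_1 = 11, 11 ≡ 11 (mod 17), inverse of 11 mod 17 is 14 (check: 11 × 14 = 154 ≡ 1 (mod 17))
For equation 2: M_2 = 17, 17 ≡ 6 (mod 11), inverse of 17 mod 11 is 2 (check: 6 × 2 = 12 ≡ 1 (mod 11))
Combine: k ≡ Σ r_i×M_i×(M_i⁻¹ mod m_i) = 9×11×14 + 6×17×2 = 1386 + 204 = 1590
1590 mod 187 = 94
k ≡ 94 (mod 187)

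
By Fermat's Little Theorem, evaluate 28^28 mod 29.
By Fermat's Little Theorem, 28^{28} ≡ 1 (mod 29) since 29 is prime and gcd(28, 29) = 1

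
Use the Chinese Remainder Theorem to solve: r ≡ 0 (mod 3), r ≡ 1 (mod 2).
M = 3 × 2 = 6. M₁ = 2, y₁ ≡ 2 (mod 3). M₂ = 3, y₂ ≡ 1 (mod 2). r = 0×2×2 + 1×3×1 ≡ 3 (mod 6)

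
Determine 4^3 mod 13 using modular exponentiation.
3 = 2 + 1 (binary 11). Repeated squaring mod 13: 4^1 ≡ 4; 4^2 ≡ 4² = 16 ≡ 3. Multiply: 4^3 = 4^2 × 4^1 ≡ 3 × 4 (mod 13): 3 × 4 = 12 ≡ 12. So 4^3 ≡ 12 (mod 13).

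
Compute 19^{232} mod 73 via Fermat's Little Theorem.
55

By Fermat's Little Theorem, a^(p-1) ≡ 1 (mod p) for prime p and gcd(a, p) = 1
Here p = 73, so 19^72 ≡ 1 (mod 73)
We can reduce the exponent: 232 mod 72 = 16
So 19^232 ≡ 19^16 (mod 73)
Computing: 19^16 mod 73 = 55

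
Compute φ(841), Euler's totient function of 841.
812

Prime factorization: 841 = 29^2
Using the formula φ(n) = n × Π(1 - 1/p) for each prime factor p:
φ(841) = 841 × (1 - 1/29)
φ(841) = 812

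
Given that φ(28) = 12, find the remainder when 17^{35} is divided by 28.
By Euler: 17^{12} ≡ 1 (mod 28) since gcd(17, 28) = 1. 35 = 2×12 + 11. So 17^{35} ≡ 17^{11} ≡ 5 (mod 28)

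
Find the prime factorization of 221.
13 × 17

Divide by primes starting from smallest:
221 ÷ 13 = 17
17 ÷ 17 = 1

221 = 13 × 17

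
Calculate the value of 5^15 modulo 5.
Using repeated squaring. 5 ≡ 0 (mod 5). 15 = 8 + 4 + 2 + 1 (binary 1111). Repeated squaring mod 5: 0^1 ≡ 0; 0^2 ≡ 0² = 0 ≡ 0; 0^4 ≡ 0² = 0 ≡ 0; 0^8 ≡ 0² = 0 ≡ 0. Multiply: 5^15 ≡ 0^8 × 0^4 × 0^2 × 0^1 ≡ 0 × 0 × 0 × 0 (mod 5): 0 × 0 = 0 ≡ 0; 0 × 0 = 0 ≡ 0; 0 × 0 = 0 ≡ 0. So 5^15 ≡ 0 (mod 5).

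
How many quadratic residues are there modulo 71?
For prime 71, there are (p-1)/2 = (71-1)/2 = 35 quadratic residues (excluding 0).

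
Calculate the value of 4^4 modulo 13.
4 = 4 (binary 100). Repeated squaring mod 13: 4^1 ≡ 4; 4^2 ≡ 4² = 16 ≡ 3; 4^4 ≡ 3² = 9 ≡ 9. So 4^4 ≡ 9 (mod 13).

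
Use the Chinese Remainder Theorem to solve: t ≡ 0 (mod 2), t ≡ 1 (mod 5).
M = 2 × 5 = 10. M₁ = 5, y₁ ≡ 1 (mod 2). M₂ = 2, y₂ ≡ 3 (mod 5). t = 0×5×1 + 1×2×3 ≡ 6 (mod 10)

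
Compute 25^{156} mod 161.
50

Using successive squaring:
Binary expansion of 156: 10011100
Powers of 25 mod 161 (each is the square of the previous):
  25^1 ≡ 25 (mod 161)
  25^2 ≡ 25² = 625 ≡ 142 (mod 161)
  25^4 ≡ 142² = 20164 ≡ 39 (mod 161)
  25^8 ≡ 39² = 1521 ≡ 72 (mod 161)
  25^16 ≡ 72² = 5184 ≡ 32 (mod 161)
  25^32 ≡ 32² = 1024 ≡ 58 (mod 161)
  25^64 ≡ 58² = 3364 ≡ 144 (mod 161)
  25^128 ≡ 144² = 20736 ≡ 128 (mod 161)
156 = 128 + 16 + 8 + 4, so 25^156 = 25^128 × 25^16 × 25^8 × 25^4 ≡ 128 × 32 × 72 × 39 (mod 161)
Multiplying step by step:
  128 × 32 = 4096 ≡ 71 (mod 161)
  71 × 72 = 5112 ≡ 121 (mod 161)
  121 × 39 = 4719 ≡ 50 (mod 161)
Result: 25^156 ≡ 50 (mod 161)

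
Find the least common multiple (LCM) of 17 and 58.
986

First find GCD(17, 58) using the Euclidean algorithm:
17 = 0 × 58 + 17
58 = 3 × 17 + 7
17 = 2 × 7 + 3
7 = 2 × 3 + 1
3 = 3 × 1 + 0
GCD(17, 58) = 1

LCM formula: LCM(a, b) = (a × b) / GCD(a, b)
LCM(17, 58) = (17 × 58) / 1
LCM(17, 58) = 986 / 1
LCM(17, 58) = 986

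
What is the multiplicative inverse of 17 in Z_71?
46

Using Extended Euclidean Algorithm:
gcd(17, 71) = 1
Bezout coefficients: 17 × -25 + 71 × 6 = 1
So 17 × -25 ≡ 1 (mod 71)
The inverse is -25 mod 71 = 46
Verification: 17 × 46 = 782 = 11 × 71 + 1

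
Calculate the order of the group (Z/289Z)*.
272

Prime factorization: 289 = 17^2
Using the formula φ(n) = n × Π(1 - 1/p) for each prime factor p:
φ(289) = 289 × (1 - 1/17)
φ(289) = 272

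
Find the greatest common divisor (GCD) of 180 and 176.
4

Using the Euclidean algorithm:
180 = 1 × 176 + 4
176 = 44 × 4 + 0

GCD(180, 176) = 4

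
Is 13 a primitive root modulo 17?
p - 1 = 16 has prime divisors 2. Check 13^(16/q) mod 17 for each: 13^(16/2) = 13^8 ≡ 1 (mod 17). Since 13^8 ≡ 1 (mod 17), the order of 13 divides 8 (in fact the order is 4) ≠ 16, so it is not a primitive root.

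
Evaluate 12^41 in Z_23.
Using Fermat: 12^{22} ≡ 1 (mod 23). 41 ≡ 19 (mod 22). So 12^{41} ≡ 12^{19} ≡ 8 (mod 23)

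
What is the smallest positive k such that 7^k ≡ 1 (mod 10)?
Powers of 7 mod 10: 7^1≡7, 7^2≡9, 7^3≡3, 7^4≡1. Order = 4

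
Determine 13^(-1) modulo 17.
13^(-1) ≡ 4 (mod 17). Verification: 13 × 4 = 52 ≡ 1 (mod 17)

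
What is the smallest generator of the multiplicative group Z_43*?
p - 1 = 42 has prime divisors 2, 3, 7. h is a primitive root mod 43 iff h^(42/q) ≢ 1 (mod 43) for each such q.
h = 2: 2^21 ≡ 42, 2^14 ≡ 1, 2^6 ≡ 21 (mod 43); 2^14 ≡ 1, so not a primitive root.
h = 3: 3^21 ≡ 42, 3^14 ≡ 36, 3^6 ≡ 41 (mod 43); none is 1, so 3 has order 42 and is a primitive root.
The smallest primitive root mod 43 is g = 3.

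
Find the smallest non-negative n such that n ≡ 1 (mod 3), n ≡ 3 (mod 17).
37

Using the Chinese Remainder Theorem:
M = product of moduli = 51
For equation 1: M_1 = 17, 17 ≡ 2 (mod 3), inverse of 17 mod 3 is 2 (check: 2 × 2 = 4 ≡ 1 (mod 3))
For equation 2: M_2 = 3, 3 ≡ 3 (mod 17), inverse of 3 mod 17 is 6 (check: 3 × 6 = 18 ≡ 1 (mod 17))
Combine: n ≡ Σ r_i×M_i×(M_i⁻¹ mod m_i) = 1×17×2 + 3×3×6 = 34 + 54 = 88
88 mod 51 = 37
n ≡ 37 (mod 51)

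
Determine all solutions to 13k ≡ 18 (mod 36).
18

Since gcd(13, 36) = 1 divides 18, a solution exists.
Multiply both sides by the inverse of 13 mod 36:
  13^(-1) mod 36 = 25
  x ≡ 25 × 18 ≡ 450 ≡ 18 (mod 36)
Verification: 13 × 18 = 234 = 6 × 36 + 18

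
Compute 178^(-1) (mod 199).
178^(-1) ≡ 180 (mod 199). Verification: 178 × 180 = 32040 ≡ 1 (mod 199)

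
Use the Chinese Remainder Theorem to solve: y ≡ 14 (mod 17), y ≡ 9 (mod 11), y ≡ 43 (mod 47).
6576

Using the Chinese Remainder Theorem:
M = product of moduli = 8789
For equation 1: M_1 = 517, 517 ≡ 7 (mod 17), inverse of 517 mod 17 is 5 (check: 7 × 5 = 35 ≡ 1 (mod 17))
For equation 2: M_2 = 799, 799 ≡ 7 (mod 11), inverse of 799 mod 11 is 8 (check: 7 × 8 = 56 ≡ 1 (mod 11))
For equation 3: M_3 = 187, 187 ≡ 46 (mod 47), inverse of 187 mod 47 is 46 (check: 46 × 46 = 2116 ≡ 1 (mod 47))
Combine: y ≡ Σ r_i×M_i×(M_i⁻¹ mod m_i) = 14×517×5 + 9×799×8 + 43×187×46 = 36190 + 57528 + 369886 = 463604
463604 mod 8789 = 6576
y ≡ 6576 (mod 8789)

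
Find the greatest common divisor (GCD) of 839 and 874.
1

Using the Euclidean algorithm:
839 = 0 × 874 + 839
874 = 1 × 839 + 35
839 = 23 × 35 + 34
35 = 1 × 34 + 1
34 = 34 × 1 + 0

GCD(839, 874) = 1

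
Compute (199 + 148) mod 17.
7

(199 + 148) = 347
347 mod 17 = 7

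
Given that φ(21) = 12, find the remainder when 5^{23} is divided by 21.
By Euler: 5^{12} ≡ 1 (mod 21) since gcd(5, 21) = 1. 23 = 1×12 + 11. So 5^{23} ≡ 5^{11} ≡ 17 (mod 21)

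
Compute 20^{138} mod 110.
80

Using successive squaring:
Binary expansion of 138: 10001010
Powers of 20 mod 110 (each is the square of the previous):
  20^1 ≡ 20 (mod 110)
  20^2 ≡ 20² = 400 ≡ 70 (mod 110)
  20^4 ≡ 70² = 4900 ≡ 60 (mod 110)
  20^8 ≡ 60² = 3600 ≡ 80 (mod 110)
  20^16 ≡ 80² = 6400 ≡ 20 (mod 110)
  20^32 ≡ 20² = 400 ≡ 70 (mod 110)
  20^64 ≡ 70² = 4900 ≡ 60 (mod 110)
  20^128 ≡ 60² = 3600 ≡ 80 (mod 110)
138 = 128 + 8 + 2, so 20^138 = 20^128 × 20^8 × 20^2 ≡ 80 × 80 × 70 (mod 110)
Multiplying step by step:
  80 × 80 = 6400 ≡ 20 (mod 110)
  20 × 70 = 1400 ≡ 80 (mod 110)
Result: 20^138 ≡ 80 (mod 110)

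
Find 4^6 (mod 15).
6 = 4 + 2 (binary 110). Repeated squaring mod 15: 4^1 ≡ 4; 4^2 ≡ 4² = 16 ≡ 1; 4^4 ≡ 1² = 1 ≡ 1. Multiply: 4^6 = 4^4 × 4^2 ≡ 1 × 1 (mod 15): 1 × 1 = 1 ≡ 1. So 4^6 ≡ 1 (mod 15).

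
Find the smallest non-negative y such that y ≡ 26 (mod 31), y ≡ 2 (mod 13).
119

Using the Chinese Remainder Theorem:
M = product of moduli = 403
For equation 1: M_1 = 13, 13 ≡ 13 (mod 31), inverse of 13 mod 31 is 12 (check: 13 × 12 = 156 ≡ 1 (mod 31))
For equation 2: M_2 = 31, 31 ≡ 5 (mod 13), inverse of 31 mod 13 is 8 (check: 5 × 8 = 40 ≡ 1 (mod 13))
Combine: y ≡ Σ r_i×M_i×(M_i⁻¹ mod m_i) = 26×13×12 + 2×31×8 = 4056 + 496 = 4552
4552 mod 403 = 119
y ≡ 119 (mod 403)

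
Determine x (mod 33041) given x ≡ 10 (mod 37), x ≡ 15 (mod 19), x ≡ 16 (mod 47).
15291

Using the Chinese Remainder Theorem:
M = product of moduli = 33041
For equation 1: M_1 = 893, 893 ≡ 5 (mod 37), inverse of 893 mod 37 is 15 (check: 5 × 15 = 75 ≡ 1 (mod 37))
For equation 2: M_2 = 1739, 1739 ≡ 10 (mod 19), inverse of 1739 mod 19 is 2 (check: 10 × 2 = 20 ≡ 1 (mod 19))
For equation 3: M_3 = 703, 703 ≡ 45 (mod 47), inverse of 703 mod 47 is 23 (check: 45 × 23 = 1035 ≡ 1 (mod 47))
Combine: x ≡ Σ r_i×M_i×(M_i⁻¹ mod m_i) = 10×893×15 + 15×1739×2 + 16×703×23 = 133950 + 52170 + 258704 = 444824
444824 mod 33041 = 15291
x ≡ 15291 (mod 33041)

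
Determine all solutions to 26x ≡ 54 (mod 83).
34

Since gcd(26, 83) = 1 divides 54, a solution exists.
Multiply both sides by the inverse of 26 mod 83:
  26^(-1) mod 83 = 16
  x ≡ 16 × 54 ≡ 864 ≡ 34 (mod 83)
Verification: 26 × 34 = 884 = 10 × 83 + 54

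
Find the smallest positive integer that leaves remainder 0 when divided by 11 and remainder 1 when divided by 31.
M = 11 × 31 = 341. M₁ = 31, y₁ ≡ 5 (mod 11). M₂ = 11, y₂ ≡ 17 (mod 31). x = 0×31×5 + 1×11×17 ≡ 187 (mod 341). The smallest positive such number is 187.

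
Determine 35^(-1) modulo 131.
35^(-1) ≡ 15 (mod 131). Verification: 35 × 15 = 525 ≡ 1 (mod 131)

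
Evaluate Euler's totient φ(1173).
704

Prime factorization: 1173 = 3 × 17 × 23
Using the formula φ(n) = n × Π(1 - 1/p) for each prime factor p:
φ(1173) = 1173 × (1 - 1/3) × (1 - 1/17) × (1 - 1/23)
φ(1173) = 704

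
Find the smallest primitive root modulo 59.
2

A primitive root g modulo p has order p-1 = 58
Prime divisors of 58: [2, 29]
g is a primitive root iff g^(58/q) ≢ 1 (mod 59) for each prime divisor q
Testing small values:
  g = 2: 2^29 ≡ 58, 2^2 ≡ 4 (mod 59) → none is 1, primitive root!
The smallest primitive root is 2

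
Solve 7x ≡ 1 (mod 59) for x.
17

Using Extended Euclidean Algorithm:
gcd(7, 59) = 1
Bezout coefficients: 7 × 17 + 59 × -2 = 1
So 7 × 17 ≡ 1 (mod 59)
The inverse is 17 mod 59 = 17
Verification: 7 × 17 = 119 = 2 × 59 + 1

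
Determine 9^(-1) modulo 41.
9^(-1) ≡ 32 (mod 41). Verification: 9 × 32 = 288 ≡ 1 (mod 41)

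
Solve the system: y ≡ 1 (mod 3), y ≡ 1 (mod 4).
M = 3 × 4 = 12. M₁ = 4, y₁ ≡ 1 (mod 3). M₂ = 3, y₂ ≡ 3 (mod 4). y = 1×4×1 + 1×3×3 ≡ 1 (mod 12)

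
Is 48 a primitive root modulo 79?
p - 1 = 78 has prime divisors 2, 3, 13. Check 48^(78/q) mod 79 for each: 48^(78/2) = 48^39 ≡ 78, 48^(78/3) = 48^26 ≡ 55, 48^(78/13) = 48^6 ≡ 64 (mod 79). None of these is 1, so 48 has order 78 = φ(79), so it is a primitive root mod 79.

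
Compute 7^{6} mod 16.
1

Using successive squaring:
Binary expansion of 6: 110
Powers of 7 mod 16 (each is the square of the previous):
  7^1 ≡ 7 (mod 16)
  7^2 ≡ 7² = 49 ≡ 1 (mod 16)
  7^4 ≡ 1² = 1 ≡ 1 (mod 16)
6 = 4 + 2, so 7^6 = 7^4 × 7^2 ≡ 1 × 1 (mod 16)
Multiplying step by step:
  1 × 1 = 1 ≡ 1 (mod 16)
Result: 7^6 ≡ 1 (mod 16)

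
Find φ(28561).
26364

Prime factorization: 28561 = 13^4
Using the formula φ(n) = n × Π(1 - 1/p) for each prime factor p:
φ(28561) = 28561 × (1 - 1/13)
φ(28561) = 26364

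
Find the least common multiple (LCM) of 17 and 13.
221

First find GCD(17, 13) using the Euclidean algorithm:
17 = 1 × 13 + 4
13 = 3 × 4 + 1
4 = 4 × 1 + 0
GCD(17, 13) = 1

LCM formula: LCM(a, b) = (a × b) / GCD(a, b)
LCM(17, 13) = (17 × 13) / 1
LCM(17, 13) = 221 / 1
LCM(17, 13) = 221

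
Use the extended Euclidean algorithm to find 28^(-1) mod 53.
Extended GCD: 28(-17) + 53(9) = 1. So 28^(-1) ≡ 36 ≡ 36 (mod 53). Verify: 28 × 36 = 1008 ≡ 1 (mod 53)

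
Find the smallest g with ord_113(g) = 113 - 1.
p - 1 = 112 has prime divisors 2, 7. h is a primitive root mod 113 iff h^(112/q) ≢ 1 (mod 113) for each such q.
h = 2: 2^56 ≡ 1, 2^16 ≡ 109 (mod 113); 2^56 ≡ 1, so not a primitive root.
h = 3: 3^56 ≡ 112, 3^16 ≡ 49 (mod 113); none is 1, so 3 has order 112 and is a primitive root.
The smallest primitive root mod 113 is g = 3.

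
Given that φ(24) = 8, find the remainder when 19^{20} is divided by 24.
By Euler: 19^{8} ≡ 1 (mod 24) since gcd(19, 24) = 1. 20 = 2×8 + 4. So 19^{20} ≡ 19^{4} ≡ 1 (mod 24)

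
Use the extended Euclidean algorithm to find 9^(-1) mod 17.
Extended GCD: 9(2) + 17(-1) = 1. So 9^(-1) ≡ 2 ≡ 2 (mod 17). Verify: 9 × 2 = 18 ≡ 1 (mod 17)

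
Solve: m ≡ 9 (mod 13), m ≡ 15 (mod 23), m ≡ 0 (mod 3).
M = 13 × 23 × 3 = 897. M₁ = 69, y₁ ≡ 10 (mod 13). M₂ = 39, y₂ ≡ 13 (mod 23). M₃ = 299, y₃ ≡ 2 (mod 3). m = 9×69×10 + 15×39×13 + 0×299×2 ≡ 360 (mod 897)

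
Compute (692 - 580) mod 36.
4

(692 - 580) = 112
112 mod 36 = 4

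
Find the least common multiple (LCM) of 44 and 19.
836

First find GCD(44, 19) using the Euclidean algorithm:
44 = 2 × 19 + 6
19 = 3 × 6 + 1
6 = 6 × 1 + 0
GCD(44, 19) = 1

LCM formula: LCM(a, b) = (a × b) / GCD(a, b)
LCM(44, 19) = (44 × 19) / 1
LCM(44, 19) = 836 / 1
LCM(44, 19) = 836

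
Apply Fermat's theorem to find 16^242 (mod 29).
By Fermat: 16^{28} ≡ 1 (mod 29). 242 ≡ 18 (mod 28). So 16^{242} ≡ 16^{18} ≡ 25 (mod 29)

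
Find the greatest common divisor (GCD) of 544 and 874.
2

Using the Euclidean algorithm:
544 = 0 × 874 + 544
874 = 1 × 544 + 330
544 = 1 × 330 + 214
330 = 1 × 214 + 116
214 = 1 × 116 + 98
116 = 1 × 98 + 18
98 = 5 × 18 + 8
18 = 2 × 8 + 2
8 = 4 × 2 + 0

GCD(544, 874) = 2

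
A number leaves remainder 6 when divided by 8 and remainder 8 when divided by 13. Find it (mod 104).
M = 8 × 13 = 104. M₁ = 13, y₁ ≡ 5 (mod 8). M₂ = 8, y₂ ≡ 5 (mod 13). m = 6×13×5 + 8×8×5 ≡ 86 (mod 104)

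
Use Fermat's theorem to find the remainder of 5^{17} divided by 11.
3

By Fermat's Little Theorem, a^(p-1) ≡ 1 (mod p) for prime p and gcd(a, p) = 1
Here p = 11, so 5^10 ≡ 1 (mod 11)
We can reduce the exponent: 17 mod 10 = 7
So 5^17 ≡ 5^7 (mod 11)
Computing: 5^7 mod 11 = 3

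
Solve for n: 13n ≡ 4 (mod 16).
4

Since gcd(13, 16) = 1 divides 4, a solution exists.
Multiply both sides by the inverse of 13 mod 16:
  13^(-1) mod 16 = 5
  x ≡ 5 × 4 ≡ 20 ≡ 4 (mod 16)
Verification: 13 × 4 = 52 = 3 × 16 + 4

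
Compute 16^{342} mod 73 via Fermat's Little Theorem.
1

By Fermat's Little Theorem, a^(p-1) ≡ 1 (mod p) for prime p and gcd(a, p) = 1
Here p = 73, so 16^72 ≡ 1 (mod 73)
We can reduce the exponent: 342 mod 72 = 54
So 16^342 ≡ 16^54 (mod 73)
Computing: 16^54 mod 73 = 1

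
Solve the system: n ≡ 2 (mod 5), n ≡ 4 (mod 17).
M = 5 × 17 = 85. M₁ = 17, y₁ ≡ 3 (mod 5). M₂ = 5, y₂ ≡ 7 (mod 17). n = 2×17×3 + 4×5×7 ≡ 72 (mod 85)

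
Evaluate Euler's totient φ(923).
840

Prime factorization: 923 = 13 × 71
Using the formula φ(n) = n × Π(1 - 1/p) for each prime factor p:
φ(923) = 923 × (1 - 1/13) × (1 - 1/71)
φ(923) = 840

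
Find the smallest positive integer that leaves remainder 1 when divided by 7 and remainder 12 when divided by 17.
M = 7 × 17 = 119. M₁ = 17, y₁ ≡ 5 (mod 7). M₂ = 7, y₂ ≡ 5 (mod 17). n = 1×17×5 + 12×7×5 ≡ 29 (mod 119). The smallest positive such number is 29.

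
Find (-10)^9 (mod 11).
(-10) ≡ 1 (mod 11). 9 = 8 + 1 (binary 1001). Repeated squaring mod 11: 1^1 ≡ 1; 1^2 ≡ 1² = 1 ≡ 1; 1^4 ≡ 1² = 1 ≡ 1; 1^8 ≡ 1² = 1 ≡ 1. Multiply: (-10)^9 ≡ 1^8 × 1^1 ≡ 1 × 1 (mod 11): 1 × 1 = 1 ≡ 1. So (-10)^9 ≡ 1 (mod 11).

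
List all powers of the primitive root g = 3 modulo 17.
g^1, g^2, ..., g^{16} mod 17: {3, 9, 10, 13, 5, 15, 11, 16, 14, 8, 7, 4, 12, 2, 6, 1}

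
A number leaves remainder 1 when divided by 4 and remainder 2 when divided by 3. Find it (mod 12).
M = 4 × 3 = 12. M₁ = 3, y₁ ≡ 3 (mod 4). M₂ = 4, y₂ ≡ 1 (mod 3). t = 1×3×3 + 2×4×1 ≡ 5 (mod 12)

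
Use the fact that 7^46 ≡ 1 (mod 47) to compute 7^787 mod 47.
By Fermat: 7^{46} ≡ 1 (mod 47). 787 ≡ 5 (mod 46). So 7^{787} ≡ 7^{5} ≡ 28 (mod 47)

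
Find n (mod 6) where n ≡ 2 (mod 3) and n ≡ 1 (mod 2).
M = 3 × 2 = 6. M₁ = 2, y₁ ≡ 2 (mod 3). M₂ = 3, y₂ ≡ 1 (mod 2). n = 2×2×2 + 1×3×1 ≡ 5 (mod 6)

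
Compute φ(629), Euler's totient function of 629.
576

Prime factorization: 629 = 17 × 37
Using the formula φ(n) = n × Π(1 - 1/p) for each prime factor p:
φ(629) = 629 × (1 - 1/17) × (1 - 1/37)
φ(629) = 576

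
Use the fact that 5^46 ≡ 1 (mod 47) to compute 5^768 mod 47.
By Fermat: 5^{46} ≡ 1 (mod 47). 768 ≡ 32 (mod 46). So 5^{768} ≡ 5^{32} ≡ 7 (mod 47)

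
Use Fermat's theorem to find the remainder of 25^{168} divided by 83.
27

By Fermat's Little Theorem, a^(p-1) ≡ 1 (mod p) for prime p and gcd(a, p) = 1
Here p = 83, so 25^82 ≡ 1 (mod 83)
We can reduce the exponent: 168 mod 82 = 4
So 25^168 ≡ 25^4 (mod 83)
Computing: 25^4 mod 83 = 27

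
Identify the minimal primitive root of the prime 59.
p - 1 = 58 has prime divisors 2, 29. h is a primitive root mod 59 iff h^(58/q) ≢ 1 (mod 59) for each such q.
h = 2: 2^29 ≡ 58, 2^2 ≡ 4 (mod 59); none is 1, so 2 has order 58 and is a primitive root.
The smallest primitive root mod 59 is g = 2.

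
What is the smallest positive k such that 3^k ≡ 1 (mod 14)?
Powers of 3 mod 14: 3^1≡3, 3^2≡9, 3^3≡13, 3^4≡11, 3^5≡5, 3^6≡1. Order = 6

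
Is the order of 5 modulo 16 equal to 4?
Yes, ord_16(5) = 4.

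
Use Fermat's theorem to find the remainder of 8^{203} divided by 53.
19

By Fermat's Little Theorem, a^(p-1) ≡ 1 (mod p) for prime p and gcd(a, p) = 1
Here p = 53, so 8^52 ≡ 1 (mod 53)
We can reduce the exponent: 203 mod 52 = 47
So 8^203 ≡ 8^47 (mod 53)
Computing: 8^47 mod 53 = 19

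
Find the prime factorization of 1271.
31 × 41

Divide by primes starting from smallest:
1271 ÷ 31 = 41
41 ÷ 41 = 1

1271 = 31 × 41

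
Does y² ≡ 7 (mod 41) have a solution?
By Euler's criterion: 7^{20} ≡ 40 (mod 41). Since this equals -1 (≡ 40), 7 is not a QR.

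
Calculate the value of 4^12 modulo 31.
Using repeated squaring. 12 = 8 + 4 (binary 1100). Repeated squaring mod 31: 4^1 ≡ 4; 4^2 ≡ 4² = 16 ≡ 16; 4^4 ≡ 16² = 256 ≡ 8; 4^8 ≡ 8² = 64 ≡ 2. Multiply: 4^12 = 4^8 × 4^4 ≡ 2 × 8 (mod 31): 2 × 8 = 16 ≡ 16. So 4^12 ≡ 16 (mod 31).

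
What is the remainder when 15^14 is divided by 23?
Using repeated squaring. 14 = 8 + 4 + 2 (binary 1110). Repeated squaring mod 23: 15^1 ≡ 15; 15^2 ≡ 15² = 225 ≡ 18; 15^4 ≡ 18² = 324 ≡ 2; 15^8 ≡ 2² = 4 ≡ 4. Multiply: 15^14 = 15^8 × 15^4 × 15^2 ≡ 4 × 2 × 18 (mod 23): 4 × 2 = 8 ≡ 8; 8 × 18 = 144 ≡ 6. So 15^14 ≡ 6 (mod 23).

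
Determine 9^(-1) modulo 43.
9^(-1) ≡ 24 (mod 43). Verification: 9 × 24 = 216 ≡ 1 (mod 43)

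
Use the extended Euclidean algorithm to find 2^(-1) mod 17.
Extended GCD: 2(-8) + 17(1) = 1. So 2^(-1) ≡ 9 ≡ 9 (mod 17). Verify: 2 × 9 = 18 ≡ 1 (mod 17)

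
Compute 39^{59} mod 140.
79

Using successive squaring:
Binary expansion of 59: 111011
Powers of 39 mod 140 (each is the square of the previous):
  39^1 ≡ 39 (mod 140)
  39^2 ≡ 39² = 1521 ≡ 121 (mod 140)
  39^4 ≡ 121² = 14641 ≡ 81 (mod 140)
  39^8 ≡ 81² = 6561 ≡ 121 (mod 140)
  39^16 ≡ 121² = 14641 ≡ 81 (mod 140)
  39^32 ≡ 81² = 6561 ≡ 121 (mod 140)
59 = 32 + 16 + 8 + 2 + 1, so 39^59 = 39^32 × 39^16 × 39^8 × 39^2 × 39^1 ≡ 121 × 81 × 121 × 121 × 39 (mod 140)
Multiplying step by step:
  121 × 81 = 9801 ≡ 1 (mod 140)
  1 × 121 = 121 ≡ 121 (mod 140)
  121 × 121 = 14641 ≡ 81 (mod 140)
  81 × 39 = 3159 ≡ 79 (mod 140)
Result: 39^59 ≡ 79 (mod 140)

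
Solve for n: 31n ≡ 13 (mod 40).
3

Since gcd(31, 40) = 1 divides 13, a solution exists.
Multiply both sides by the inverse of 31 mod 40:
  31^(-1) mod 40 = 31
  x ≡ 31 × 13 ≡ 403 ≡ 3 (mod 40)
Verification: 31 × 3 = 93 = 2 × 40 + 13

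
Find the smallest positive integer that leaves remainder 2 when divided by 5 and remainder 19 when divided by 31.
M = 5 × 31 = 155. M₁ = 31, y₁ ≡ 1 (mod 5). M₂ = 5, y₂ ≡ 25 (mod 31). t = 2×31×1 + 19×5×25 ≡ 112 (mod 155). The smallest positive such number is 112.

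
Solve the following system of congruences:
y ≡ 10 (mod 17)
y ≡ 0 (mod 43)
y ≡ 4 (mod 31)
8901

Using the Chinese Remainder Theorem:
M = product of moduli = 22661
For equation 1: M_1 = 1333, 1333 ≡ 7 (mod 17), inverse of 1333 mod 17 is 5 (check: 7 × 5 = 35 ≡ 1 (mod 17))
For equation 2: M_2 = 527, 527 ≡ 11 (mod 43), inverse of 527 mod 43 is 4 (check: 11 × 4 = 44 ≡ 1 (mod 43))
For equation 3: M_3 = 731, 731 ≡ 18 (mod 31), inverse of 731 mod 31 is 19 (check: 18 × 19 = 342 ≡ 1 (mod 31))
Combine: y ≡ Σ r_i×M_i×(M_i⁻¹ mod m_i) = 10×1333×5 + 0×527×4 + 4×731×19 = 66650 + 0 + 55556 = 122206
122206 mod 22661 = 8901
y ≡ 8901 (mod 22661)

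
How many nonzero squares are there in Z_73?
For prime 73, there are (p-1)/2 = (73-1)/2 = 36 quadratic residues (excluding 0).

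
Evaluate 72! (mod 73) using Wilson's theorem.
By Wilson's theorem, (72)! ≡ -1 ≡ 72 (mod 73)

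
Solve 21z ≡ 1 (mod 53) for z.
21^(-1) ≡ 48 (mod 53). Verification: 21 × 48 = 1008 ≡ 1 (mod 53)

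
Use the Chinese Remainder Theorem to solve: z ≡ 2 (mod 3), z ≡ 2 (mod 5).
M = 3 × 5 = 15. M₁ = 5, y₁ ≡ 2 (mod 3). M₂ = 3, y₂ ≡ 2 (mod 5). z = 2×5×2 + 2×3×2 ≡ 2 (mod 15)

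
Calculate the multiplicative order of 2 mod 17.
Powers of 2 mod 17: 2^1≡2, 2^2≡4, 2^3≡8, 2^4≡16, 2^5≡15, 2^6≡13, 2^7≡9, 2^8≡1. Order = 8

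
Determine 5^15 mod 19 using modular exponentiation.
Using repeated squaring. 15 = 8 + 4 + 2 + 1 (binary 1111). Repeated squaring mod 19: 5^1 ≡ 5; 5^2 ≡ 5² = 25 ≡ 6; 5^4 ≡ 6² = 36 ≡ 17; 5^8 ≡ 17² = 289 ≡ 4. Multiply: 5^15 = 5^8 × 5^4 × 5^2 × 5^1 ≡ 4 × 17 × 6 × 5 (mod 19): 4 × 17 = 68 ≡ 11; 11 × 6 = 66 ≡ 9; 9 × 5 = 45 ≡ 7. So 5^15 ≡ 7 (mod 19).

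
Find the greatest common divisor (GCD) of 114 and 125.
1

Using the Euclidean algorithm:
114 = 0 × 125 + 114
125 = 1 × 114 + 11
114 = 10 × 11 + 4
11 = 2 × 4 + 3
4 = 1 × 3 + 1
3 = 3 × 1 + 0

GCD(114, 125) = 1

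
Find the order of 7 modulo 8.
Powers of 7 mod 8: 7^1≡7, 7^2≡1. Order = 2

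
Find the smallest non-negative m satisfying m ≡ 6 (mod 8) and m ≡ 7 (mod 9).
M = 8 × 9 = 72. M₁ = 9, y₁ ≡ 1 (mod 8). M₂ = 8, y₂ ≡ 8 (mod 9). m = 6×9×1 + 7×8×8 ≡ 70 (mod 72)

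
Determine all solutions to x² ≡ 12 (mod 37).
The square roots of 12 mod 37 are 7 and 30. Verify: 7² = 49 ≡ 12 (mod 37)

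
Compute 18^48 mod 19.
Using Fermat: 18^{18} ≡ 1 (mod 19). 48 ≡ 12 (mod 18). So 18^{48} ≡ 18^{12} ≡ 1 (mod 19)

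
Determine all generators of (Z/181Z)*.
Primitive roots mod 181: {2, 10, 18, 21, 23, 24, 28, 41, 47, 50, 53, 54, 57, 58, 63, 66, 69, 76, 77, 78, 83, 84, 85, 90, 91, 96, 97, 98, 103, 104, 105, 112, 115, 118, 123, 124, 127, 128, 131, 134, 140, 153, 157, 158, 160, 163, 171, 179}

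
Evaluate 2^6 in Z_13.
6 = 4 + 2 (binary 110). Repeated squaring mod 13: 2^1 ≡ 2; 2^2 ≡ 2² = 4 ≡ 4; 2^4 ≡ 4² = 16 ≡ 3. Multiply: 2^6 = 2^4 × 2^2 ≡ 3 × 4 (mod 13): 3 × 4 = 12 ≡ 12. So 2^6 ≡ 12 (mod 13).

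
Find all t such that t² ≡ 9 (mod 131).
The square roots of 9 mod 131 are 3 and 128. Verify: 3² = 9 ≡ 9 (mod 131)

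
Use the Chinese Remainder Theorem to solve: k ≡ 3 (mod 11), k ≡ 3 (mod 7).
3

Using the Chinese Remainder Theorem:
M = product of moduli = 77
For equation 1: M_1 = 7, 7 ≡ 7 (mod 11), inverse of 7 mod 11 is 8 (check: 7 × 8 = 56 ≡ 1 (mod 11))
For equation 2: M_2 = 11, 11 ≡ 4 (mod 7), inverse of 11 mod 7 is 2 (check: 4 × 2 = 8 ≡ 1 (mod 7))
Combine: k ≡ Σ r_i×M_i×(M_i⁻¹ mod m_i) = 3×7×8 + 3×11×2 = 168 + 66 = 234
234 mod 77 = 3
k ≡ 3 (mod 77)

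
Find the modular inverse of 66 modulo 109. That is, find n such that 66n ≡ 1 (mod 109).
38

Using Extended Euclidean Algorithm:
gcd(66, 109) = 1
Bezout coefficients: 66 × 38 + 109 × -23 = 1
So 66 × 38 ≡ 1 (mod 109)
The inverse is 38 mod 109 = 38
Verification: 66 × 38 = 2508 = 23 × 109 + 1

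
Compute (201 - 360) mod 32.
1

(201 - 360) = -159
-159 mod 32 = 1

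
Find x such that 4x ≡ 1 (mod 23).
4^(-1) ≡ 6 (mod 23). Verification: 4 × 6 = 24 ≡ 1 (mod 23)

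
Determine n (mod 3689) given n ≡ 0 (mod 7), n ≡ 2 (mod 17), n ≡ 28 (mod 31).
3283

Using the Chinese Remainder Theorem:
M = product of moduli = 3689
For equation 1: M_1 = 527, 527 ≡ 2 (mod 7), inverse of 527 mod 7 is 4 (check: 2 × 4 = 8 ≡ 1 (mod 7))
For equation 2: M_2 = 217, 217 ≡ 13 (mod 17), inverse of 217 mod 17 is 4 (check: 13 × 4 = 52 ≡ 1 (mod 17))
For equation 3: M_3 = 119, 119 ≡ 26 (mod 31), inverse of 119 mod 31 is 6 (check: 26 × 6 = 156 ≡ 1 (mod 31))
Combine: n ≡ Σ r_i×M_i×(M_i⁻¹ mod m_i) = 0×527×4 + 2×217×4 + 28×119×6 = 0 + 1736 + 19992 = 21728
21728 mod 3689 = 3283
n ≡ 3283 (mod 3689)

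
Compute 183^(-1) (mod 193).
183^(-1) ≡ 135 (mod 193). Verification: 183 × 135 = 24705 ≡ 1 (mod 193)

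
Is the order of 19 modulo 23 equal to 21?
No, the actual order is 22, not 21.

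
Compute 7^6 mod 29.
6 = 4 + 2 (binary 110). Repeated squaring mod 29: 7^1 ≡ 7; 7^2 ≡ 7² = 49 ≡ 20; 7^4 ≡ 20² = 400 ≡ 23. Multiply: 7^6 = 7^4 × 7^2 ≡ 23 × 20 (mod 29): 23 × 20 = 460 ≡ 25. So 7^6 ≡ 25 (mod 29).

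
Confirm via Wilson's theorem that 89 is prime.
(88)! mod 89 = 88. Since this equals -1 (mod 89), Wilson confirms 89 is prime.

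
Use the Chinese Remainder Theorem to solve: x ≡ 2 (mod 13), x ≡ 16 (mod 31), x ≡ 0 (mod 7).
574

Using the Chinese Remainder Theorem:
M = product of moduli = 2821
For equation 1: M_1 = 217, 217 ≡ 9 (mod 13), inverse of 217 mod 13 is 3 (check: 9 × 3 = 27 ≡ 1 (mod 13))
For equation 2: M_2 = 91, 91 ≡ 29 (mod 31), inverse of 91 mod 31 is 15 (check: 29 × 15 = 435 ≡ 1 (mod 31))
For equation 3: M_3 = 403, 403 ≡ 4 (mod 7), inverse of 403 mod 7 is 2 (check: 4 × 2 = 8 ≡ 1 (mod 7))
Combine: x ≡ Σ r_i×M_i×(M_i⁻¹ mod m_i) = 2×217×3 + 16×91×15 + 0×403×2 = 1302 + 21840 + 0 = 23142
23142 mod 2821 = 574
x ≡ 574 (mod 2821)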